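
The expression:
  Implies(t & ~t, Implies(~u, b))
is always true.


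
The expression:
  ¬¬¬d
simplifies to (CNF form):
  ¬d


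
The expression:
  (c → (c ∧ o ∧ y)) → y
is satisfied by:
  {y: True, c: True}
  {y: True, c: False}
  {c: True, y: False}


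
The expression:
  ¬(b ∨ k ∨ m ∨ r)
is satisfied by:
  {b: False, r: False, k: False, m: False}


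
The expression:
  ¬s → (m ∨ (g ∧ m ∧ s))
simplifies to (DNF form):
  m ∨ s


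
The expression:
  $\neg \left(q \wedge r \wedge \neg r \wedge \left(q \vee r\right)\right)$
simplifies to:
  $\text{True}$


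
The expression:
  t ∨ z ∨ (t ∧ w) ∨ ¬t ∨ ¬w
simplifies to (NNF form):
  True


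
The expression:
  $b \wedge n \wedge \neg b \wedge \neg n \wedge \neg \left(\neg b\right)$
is never true.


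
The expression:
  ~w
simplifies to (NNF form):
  ~w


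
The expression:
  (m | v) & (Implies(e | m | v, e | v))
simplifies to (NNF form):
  v | (e & m)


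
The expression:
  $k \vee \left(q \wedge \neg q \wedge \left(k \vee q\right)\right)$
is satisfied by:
  {k: True}


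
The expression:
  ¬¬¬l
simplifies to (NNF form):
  ¬l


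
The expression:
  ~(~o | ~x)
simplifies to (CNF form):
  o & x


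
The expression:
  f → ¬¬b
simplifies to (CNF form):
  b ∨ ¬f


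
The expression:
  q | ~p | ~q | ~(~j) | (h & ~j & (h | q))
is always true.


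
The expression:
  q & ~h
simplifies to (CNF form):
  q & ~h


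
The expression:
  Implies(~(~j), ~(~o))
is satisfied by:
  {o: True, j: False}
  {j: False, o: False}
  {j: True, o: True}


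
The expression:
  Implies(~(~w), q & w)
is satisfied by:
  {q: True, w: False}
  {w: False, q: False}
  {w: True, q: True}


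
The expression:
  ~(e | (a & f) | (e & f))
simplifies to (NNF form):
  ~e & (~a | ~f)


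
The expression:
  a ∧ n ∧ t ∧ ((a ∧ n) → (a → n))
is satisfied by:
  {t: True, a: True, n: True}


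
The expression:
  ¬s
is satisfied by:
  {s: False}


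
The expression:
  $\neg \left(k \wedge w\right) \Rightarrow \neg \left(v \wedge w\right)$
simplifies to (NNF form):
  $k \vee \neg v \vee \neg w$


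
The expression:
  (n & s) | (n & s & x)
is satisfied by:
  {s: True, n: True}


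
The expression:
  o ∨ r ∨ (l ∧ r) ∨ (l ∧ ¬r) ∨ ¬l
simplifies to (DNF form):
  True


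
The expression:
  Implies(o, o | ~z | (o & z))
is always true.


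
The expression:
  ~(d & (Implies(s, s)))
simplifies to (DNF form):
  ~d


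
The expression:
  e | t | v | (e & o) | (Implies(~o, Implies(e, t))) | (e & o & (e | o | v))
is always true.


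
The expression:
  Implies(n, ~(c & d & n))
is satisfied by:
  {c: False, d: False, n: False}
  {n: True, c: False, d: False}
  {d: True, c: False, n: False}
  {n: True, d: True, c: False}
  {c: True, n: False, d: False}
  {n: True, c: True, d: False}
  {d: True, c: True, n: False}


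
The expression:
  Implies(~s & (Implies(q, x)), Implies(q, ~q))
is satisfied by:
  {s: True, q: False, x: False}
  {s: False, q: False, x: False}
  {x: True, s: True, q: False}
  {x: True, s: False, q: False}
  {q: True, s: True, x: False}
  {q: True, s: False, x: False}
  {q: True, x: True, s: True}


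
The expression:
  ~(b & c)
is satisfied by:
  {c: False, b: False}
  {b: True, c: False}
  {c: True, b: False}


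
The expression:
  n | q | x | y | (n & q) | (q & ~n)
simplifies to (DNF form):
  n | q | x | y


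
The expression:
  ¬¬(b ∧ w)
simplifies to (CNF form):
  b ∧ w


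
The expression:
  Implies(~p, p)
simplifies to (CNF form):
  p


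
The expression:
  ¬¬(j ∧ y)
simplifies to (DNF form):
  j ∧ y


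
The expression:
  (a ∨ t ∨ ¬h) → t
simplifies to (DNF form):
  t ∨ (h ∧ ¬a)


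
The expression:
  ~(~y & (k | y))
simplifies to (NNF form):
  y | ~k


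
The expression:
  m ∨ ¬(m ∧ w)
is always true.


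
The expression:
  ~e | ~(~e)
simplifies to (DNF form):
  True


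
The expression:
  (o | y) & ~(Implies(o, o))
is never true.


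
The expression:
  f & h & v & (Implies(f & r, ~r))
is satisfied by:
  {h: True, f: True, v: True, r: False}


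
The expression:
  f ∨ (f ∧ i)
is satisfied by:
  {f: True}


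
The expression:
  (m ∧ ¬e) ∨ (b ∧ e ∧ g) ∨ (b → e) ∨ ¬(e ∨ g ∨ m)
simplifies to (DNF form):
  e ∨ m ∨ ¬b ∨ ¬g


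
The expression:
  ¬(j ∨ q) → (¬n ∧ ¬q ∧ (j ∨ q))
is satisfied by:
  {q: True, j: True}
  {q: True, j: False}
  {j: True, q: False}


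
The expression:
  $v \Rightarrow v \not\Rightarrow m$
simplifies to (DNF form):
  $\neg m \vee \neg v$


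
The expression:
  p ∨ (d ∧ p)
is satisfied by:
  {p: True}


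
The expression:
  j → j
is always true.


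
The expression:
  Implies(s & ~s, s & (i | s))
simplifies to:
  True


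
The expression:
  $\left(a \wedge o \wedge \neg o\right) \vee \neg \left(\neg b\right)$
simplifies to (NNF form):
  $b$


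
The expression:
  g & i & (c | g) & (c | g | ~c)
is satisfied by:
  {i: True, g: True}


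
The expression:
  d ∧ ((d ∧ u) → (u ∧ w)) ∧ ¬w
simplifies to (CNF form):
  d ∧ ¬u ∧ ¬w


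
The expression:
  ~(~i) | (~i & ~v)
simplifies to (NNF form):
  i | ~v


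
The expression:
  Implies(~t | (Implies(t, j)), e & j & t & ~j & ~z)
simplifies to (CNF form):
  t & ~j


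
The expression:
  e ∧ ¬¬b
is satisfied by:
  {e: True, b: True}


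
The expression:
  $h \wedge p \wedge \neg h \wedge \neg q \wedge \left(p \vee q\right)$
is never true.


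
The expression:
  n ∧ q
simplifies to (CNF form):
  n ∧ q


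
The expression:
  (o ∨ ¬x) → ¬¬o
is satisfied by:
  {x: True, o: True}
  {x: True, o: False}
  {o: True, x: False}


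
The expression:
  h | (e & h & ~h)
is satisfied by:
  {h: True}


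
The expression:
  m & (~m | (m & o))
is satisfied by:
  {m: True, o: True}


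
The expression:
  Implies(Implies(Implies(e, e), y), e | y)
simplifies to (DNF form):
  True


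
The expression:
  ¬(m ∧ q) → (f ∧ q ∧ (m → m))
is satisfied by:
  {m: True, f: True, q: True}
  {m: True, q: True, f: False}
  {f: True, q: True, m: False}


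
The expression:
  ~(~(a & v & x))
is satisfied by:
  {a: True, x: True, v: True}


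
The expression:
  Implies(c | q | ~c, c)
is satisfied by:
  {c: True}


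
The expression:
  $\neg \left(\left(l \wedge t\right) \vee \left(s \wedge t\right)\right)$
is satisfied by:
  {l: False, t: False, s: False}
  {s: True, l: False, t: False}
  {l: True, s: False, t: False}
  {s: True, l: True, t: False}
  {t: True, s: False, l: False}


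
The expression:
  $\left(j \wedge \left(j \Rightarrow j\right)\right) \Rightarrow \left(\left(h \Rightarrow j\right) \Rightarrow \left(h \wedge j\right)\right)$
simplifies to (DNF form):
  $h \vee \neg j$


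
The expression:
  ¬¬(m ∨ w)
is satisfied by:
  {m: True, w: True}
  {m: True, w: False}
  {w: True, m: False}


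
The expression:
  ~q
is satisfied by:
  {q: False}


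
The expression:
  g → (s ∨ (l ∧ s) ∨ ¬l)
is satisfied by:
  {s: True, l: False, g: False}
  {l: False, g: False, s: False}
  {g: True, s: True, l: False}
  {g: True, l: False, s: False}
  {s: True, l: True, g: False}
  {l: True, s: False, g: False}
  {g: True, l: True, s: True}


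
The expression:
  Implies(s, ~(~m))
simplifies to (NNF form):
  m | ~s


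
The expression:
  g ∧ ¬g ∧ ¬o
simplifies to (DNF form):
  False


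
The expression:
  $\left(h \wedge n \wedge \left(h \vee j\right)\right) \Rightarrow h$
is always true.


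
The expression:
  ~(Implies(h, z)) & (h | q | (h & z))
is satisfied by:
  {h: True, z: False}


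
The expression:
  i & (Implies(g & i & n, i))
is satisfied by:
  {i: True}


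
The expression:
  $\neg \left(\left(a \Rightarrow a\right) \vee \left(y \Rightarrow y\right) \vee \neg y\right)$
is never true.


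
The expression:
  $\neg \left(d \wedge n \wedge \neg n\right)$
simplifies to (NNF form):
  $\text{True}$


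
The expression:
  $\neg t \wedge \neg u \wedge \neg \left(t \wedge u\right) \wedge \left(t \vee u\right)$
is never true.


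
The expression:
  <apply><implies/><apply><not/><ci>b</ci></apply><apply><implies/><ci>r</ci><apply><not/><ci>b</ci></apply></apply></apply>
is always true.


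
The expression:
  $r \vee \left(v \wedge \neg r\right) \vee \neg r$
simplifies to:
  $\text{True}$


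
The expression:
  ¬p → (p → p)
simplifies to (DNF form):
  True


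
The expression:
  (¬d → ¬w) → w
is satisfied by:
  {w: True}


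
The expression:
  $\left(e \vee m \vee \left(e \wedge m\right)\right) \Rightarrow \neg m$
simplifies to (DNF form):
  $\neg m$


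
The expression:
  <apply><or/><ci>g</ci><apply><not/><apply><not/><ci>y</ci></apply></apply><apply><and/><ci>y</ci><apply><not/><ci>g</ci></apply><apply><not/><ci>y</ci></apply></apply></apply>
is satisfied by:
  {y: True, g: True}
  {y: True, g: False}
  {g: True, y: False}


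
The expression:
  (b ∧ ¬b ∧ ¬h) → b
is always true.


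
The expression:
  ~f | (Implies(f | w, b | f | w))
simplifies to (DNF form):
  True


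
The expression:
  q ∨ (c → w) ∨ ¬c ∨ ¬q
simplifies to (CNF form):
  True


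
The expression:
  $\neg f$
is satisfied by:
  {f: False}


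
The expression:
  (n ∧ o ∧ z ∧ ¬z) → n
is always true.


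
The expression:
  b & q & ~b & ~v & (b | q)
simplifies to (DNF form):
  False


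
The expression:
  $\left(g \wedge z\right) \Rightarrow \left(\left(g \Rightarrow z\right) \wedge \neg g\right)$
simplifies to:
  $\neg g \vee \neg z$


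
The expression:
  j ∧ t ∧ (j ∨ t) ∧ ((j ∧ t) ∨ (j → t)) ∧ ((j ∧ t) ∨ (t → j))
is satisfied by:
  {t: True, j: True}


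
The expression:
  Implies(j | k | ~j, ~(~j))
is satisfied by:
  {j: True}


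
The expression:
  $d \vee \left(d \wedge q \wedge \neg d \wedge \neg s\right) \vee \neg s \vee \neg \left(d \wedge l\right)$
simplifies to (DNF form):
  $\text{True}$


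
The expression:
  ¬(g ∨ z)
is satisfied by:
  {g: False, z: False}


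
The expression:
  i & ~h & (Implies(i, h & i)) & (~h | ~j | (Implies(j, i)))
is never true.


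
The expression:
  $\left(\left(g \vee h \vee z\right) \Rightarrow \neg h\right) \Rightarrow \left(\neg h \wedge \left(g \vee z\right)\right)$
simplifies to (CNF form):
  $g \vee h \vee z$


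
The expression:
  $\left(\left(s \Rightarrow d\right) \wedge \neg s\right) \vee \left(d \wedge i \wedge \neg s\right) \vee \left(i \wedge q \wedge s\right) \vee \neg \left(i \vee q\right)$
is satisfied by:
  {s: False, q: False, i: False}
  {i: True, s: False, q: False}
  {q: True, s: False, i: False}
  {i: True, q: True, s: False}
  {s: True, i: False, q: False}
  {i: True, q: True, s: True}


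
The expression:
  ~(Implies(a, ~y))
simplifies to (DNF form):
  a & y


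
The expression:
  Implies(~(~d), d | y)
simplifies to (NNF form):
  True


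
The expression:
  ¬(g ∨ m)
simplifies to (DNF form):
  ¬g ∧ ¬m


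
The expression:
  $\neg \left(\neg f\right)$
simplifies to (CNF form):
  $f$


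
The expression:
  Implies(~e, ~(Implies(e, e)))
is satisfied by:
  {e: True}


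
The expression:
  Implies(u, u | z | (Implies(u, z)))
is always true.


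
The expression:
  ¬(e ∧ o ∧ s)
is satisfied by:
  {s: False, e: False, o: False}
  {o: True, s: False, e: False}
  {e: True, s: False, o: False}
  {o: True, e: True, s: False}
  {s: True, o: False, e: False}
  {o: True, s: True, e: False}
  {e: True, s: True, o: False}


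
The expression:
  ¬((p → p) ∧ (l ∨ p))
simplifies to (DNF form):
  ¬l ∧ ¬p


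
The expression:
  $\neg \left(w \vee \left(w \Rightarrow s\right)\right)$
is never true.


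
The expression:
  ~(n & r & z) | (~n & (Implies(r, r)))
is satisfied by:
  {z: False, n: False, r: False}
  {r: True, z: False, n: False}
  {n: True, z: False, r: False}
  {r: True, n: True, z: False}
  {z: True, r: False, n: False}
  {r: True, z: True, n: False}
  {n: True, z: True, r: False}


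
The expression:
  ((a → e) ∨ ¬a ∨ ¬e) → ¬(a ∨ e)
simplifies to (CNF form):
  ¬a ∧ ¬e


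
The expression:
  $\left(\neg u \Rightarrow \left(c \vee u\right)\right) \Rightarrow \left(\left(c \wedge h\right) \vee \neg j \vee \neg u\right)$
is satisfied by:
  {c: True, h: True, u: False, j: False}
  {c: True, h: False, u: False, j: False}
  {h: True, c: False, u: False, j: False}
  {c: False, h: False, u: False, j: False}
  {j: True, c: True, h: True, u: False}
  {j: True, c: True, h: False, u: False}
  {j: True, h: True, c: False, u: False}
  {j: True, h: False, c: False, u: False}
  {c: True, u: True, h: True, j: False}
  {c: True, u: True, h: False, j: False}
  {u: True, h: True, c: False, j: False}
  {u: True, c: False, h: False, j: False}
  {j: True, c: True, u: True, h: True}


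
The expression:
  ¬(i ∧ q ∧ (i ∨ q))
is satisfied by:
  {q: False, i: False}
  {i: True, q: False}
  {q: True, i: False}


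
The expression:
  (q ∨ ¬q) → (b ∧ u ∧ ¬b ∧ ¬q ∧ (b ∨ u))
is never true.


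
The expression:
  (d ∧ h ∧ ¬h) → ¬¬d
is always true.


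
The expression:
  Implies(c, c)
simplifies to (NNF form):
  True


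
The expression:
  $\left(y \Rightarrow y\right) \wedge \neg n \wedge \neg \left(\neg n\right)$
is never true.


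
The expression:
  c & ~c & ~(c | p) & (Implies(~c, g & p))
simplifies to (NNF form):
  False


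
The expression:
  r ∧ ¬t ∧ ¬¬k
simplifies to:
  k ∧ r ∧ ¬t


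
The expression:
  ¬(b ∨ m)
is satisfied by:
  {b: False, m: False}


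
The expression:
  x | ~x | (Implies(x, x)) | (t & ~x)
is always true.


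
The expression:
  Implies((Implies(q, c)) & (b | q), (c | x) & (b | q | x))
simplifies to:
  c | q | x | ~b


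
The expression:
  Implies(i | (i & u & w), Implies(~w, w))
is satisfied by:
  {w: True, i: False}
  {i: False, w: False}
  {i: True, w: True}


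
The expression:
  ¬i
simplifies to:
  ¬i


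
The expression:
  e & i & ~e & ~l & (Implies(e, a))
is never true.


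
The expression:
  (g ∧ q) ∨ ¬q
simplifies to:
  g ∨ ¬q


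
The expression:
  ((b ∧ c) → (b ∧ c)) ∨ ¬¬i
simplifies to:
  True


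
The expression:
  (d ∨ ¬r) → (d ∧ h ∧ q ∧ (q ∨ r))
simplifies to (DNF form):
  (d ∧ ¬d) ∨ (r ∧ ¬d) ∨ (d ∧ h ∧ q) ∨ (d ∧ h ∧ ¬d) ∨ (d ∧ q ∧ ¬d) ∨ (h ∧ q ∧ r) ∨ (h ∧ r ∧ ¬d) ∨ (q ∧ r ∧ ¬d)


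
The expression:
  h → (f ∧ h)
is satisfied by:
  {f: True, h: False}
  {h: False, f: False}
  {h: True, f: True}


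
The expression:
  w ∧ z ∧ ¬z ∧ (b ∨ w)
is never true.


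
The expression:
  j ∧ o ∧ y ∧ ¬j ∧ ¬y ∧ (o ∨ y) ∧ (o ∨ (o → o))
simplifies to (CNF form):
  False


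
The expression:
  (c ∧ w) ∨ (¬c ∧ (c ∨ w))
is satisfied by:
  {w: True}


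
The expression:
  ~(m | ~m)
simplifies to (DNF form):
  False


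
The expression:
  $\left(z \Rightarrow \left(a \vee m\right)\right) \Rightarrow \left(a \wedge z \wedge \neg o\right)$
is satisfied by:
  {z: True, m: False, o: False, a: False}
  {a: True, z: True, m: False, o: False}
  {o: True, z: True, m: False, a: False}
  {a: True, z: True, m: True, o: False}


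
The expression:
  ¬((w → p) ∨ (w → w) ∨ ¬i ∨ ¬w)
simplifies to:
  False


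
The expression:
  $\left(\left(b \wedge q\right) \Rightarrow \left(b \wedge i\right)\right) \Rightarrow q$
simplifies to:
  $q$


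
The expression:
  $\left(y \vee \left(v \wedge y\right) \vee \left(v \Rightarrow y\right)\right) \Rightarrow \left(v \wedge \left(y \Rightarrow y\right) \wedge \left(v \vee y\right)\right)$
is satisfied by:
  {v: True}


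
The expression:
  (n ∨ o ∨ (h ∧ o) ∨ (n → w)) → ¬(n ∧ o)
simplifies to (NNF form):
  ¬n ∨ ¬o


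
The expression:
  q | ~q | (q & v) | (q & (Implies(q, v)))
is always true.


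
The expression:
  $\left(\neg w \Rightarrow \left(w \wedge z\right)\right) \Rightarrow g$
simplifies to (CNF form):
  $g \vee \neg w$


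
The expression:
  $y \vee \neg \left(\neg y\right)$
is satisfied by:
  {y: True}


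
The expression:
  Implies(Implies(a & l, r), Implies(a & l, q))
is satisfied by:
  {q: True, l: False, a: False, r: False}
  {r: False, l: False, q: False, a: False}
  {r: True, q: True, l: False, a: False}
  {r: True, l: False, q: False, a: False}
  {a: True, q: True, r: False, l: False}
  {a: True, r: False, l: False, q: False}
  {a: True, r: True, q: True, l: False}
  {a: True, r: True, l: False, q: False}
  {q: True, l: True, a: False, r: False}
  {l: True, a: False, q: False, r: False}
  {r: True, l: True, q: True, a: False}
  {r: True, l: True, a: False, q: False}
  {q: True, l: True, a: True, r: False}
  {l: True, a: True, r: False, q: False}
  {r: True, l: True, a: True, q: True}


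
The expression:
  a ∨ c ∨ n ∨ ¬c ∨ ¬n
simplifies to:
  True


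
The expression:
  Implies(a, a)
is always true.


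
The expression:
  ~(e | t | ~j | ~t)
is never true.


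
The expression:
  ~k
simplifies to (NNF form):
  ~k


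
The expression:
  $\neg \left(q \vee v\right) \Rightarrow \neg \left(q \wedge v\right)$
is always true.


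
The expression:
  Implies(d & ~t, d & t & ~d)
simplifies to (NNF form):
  t | ~d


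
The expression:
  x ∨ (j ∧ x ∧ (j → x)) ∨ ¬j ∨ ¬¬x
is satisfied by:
  {x: True, j: False}
  {j: False, x: False}
  {j: True, x: True}


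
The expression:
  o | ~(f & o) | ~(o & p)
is always true.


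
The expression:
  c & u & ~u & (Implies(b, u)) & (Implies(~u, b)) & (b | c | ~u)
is never true.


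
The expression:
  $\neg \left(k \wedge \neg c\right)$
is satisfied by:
  {c: True, k: False}
  {k: False, c: False}
  {k: True, c: True}


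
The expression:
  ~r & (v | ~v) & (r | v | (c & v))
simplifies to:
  v & ~r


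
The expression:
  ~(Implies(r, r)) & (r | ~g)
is never true.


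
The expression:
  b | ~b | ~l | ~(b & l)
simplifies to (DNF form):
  True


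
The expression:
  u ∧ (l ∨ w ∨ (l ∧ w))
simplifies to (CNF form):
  u ∧ (l ∨ w)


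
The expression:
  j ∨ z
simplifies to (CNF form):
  j ∨ z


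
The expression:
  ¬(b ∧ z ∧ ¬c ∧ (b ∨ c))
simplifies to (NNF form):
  c ∨ ¬b ∨ ¬z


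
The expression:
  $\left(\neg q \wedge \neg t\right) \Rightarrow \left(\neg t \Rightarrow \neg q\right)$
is always true.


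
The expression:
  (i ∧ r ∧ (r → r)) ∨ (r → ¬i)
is always true.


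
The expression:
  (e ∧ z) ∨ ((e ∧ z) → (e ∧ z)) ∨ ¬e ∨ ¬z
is always true.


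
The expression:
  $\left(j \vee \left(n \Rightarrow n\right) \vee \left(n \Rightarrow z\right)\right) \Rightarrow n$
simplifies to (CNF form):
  $n$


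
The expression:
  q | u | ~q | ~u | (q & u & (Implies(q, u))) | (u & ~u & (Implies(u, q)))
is always true.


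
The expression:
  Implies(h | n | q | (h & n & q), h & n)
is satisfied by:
  {n: True, h: True, q: False}
  {n: True, h: True, q: True}
  {q: False, h: False, n: False}


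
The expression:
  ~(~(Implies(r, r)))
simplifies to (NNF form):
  True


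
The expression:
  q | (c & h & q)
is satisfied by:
  {q: True}


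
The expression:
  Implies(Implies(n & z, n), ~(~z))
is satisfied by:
  {z: True}


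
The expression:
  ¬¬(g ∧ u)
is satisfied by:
  {u: True, g: True}


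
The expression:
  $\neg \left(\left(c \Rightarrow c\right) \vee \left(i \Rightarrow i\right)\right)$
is never true.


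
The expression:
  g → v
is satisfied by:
  {v: True, g: False}
  {g: False, v: False}
  {g: True, v: True}


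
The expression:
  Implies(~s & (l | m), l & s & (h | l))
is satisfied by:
  {s: True, l: False, m: False}
  {s: True, m: True, l: False}
  {s: True, l: True, m: False}
  {s: True, m: True, l: True}
  {m: False, l: False, s: False}


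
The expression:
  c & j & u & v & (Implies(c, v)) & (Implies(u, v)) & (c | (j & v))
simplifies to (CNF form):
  c & j & u & v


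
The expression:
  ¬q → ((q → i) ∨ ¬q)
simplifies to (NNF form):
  True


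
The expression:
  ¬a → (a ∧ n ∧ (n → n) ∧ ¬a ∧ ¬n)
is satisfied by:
  {a: True}


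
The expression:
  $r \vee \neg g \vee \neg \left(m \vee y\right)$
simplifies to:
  $r \vee \left(\neg m \wedge \neg y\right) \vee \neg g$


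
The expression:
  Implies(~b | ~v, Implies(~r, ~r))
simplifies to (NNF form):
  True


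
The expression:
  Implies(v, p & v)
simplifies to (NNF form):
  p | ~v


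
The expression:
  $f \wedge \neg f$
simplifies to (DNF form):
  $\text{False}$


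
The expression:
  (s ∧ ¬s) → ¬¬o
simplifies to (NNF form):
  True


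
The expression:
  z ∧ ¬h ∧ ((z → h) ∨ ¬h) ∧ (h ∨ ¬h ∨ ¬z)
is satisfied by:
  {z: True, h: False}


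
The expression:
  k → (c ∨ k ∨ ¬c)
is always true.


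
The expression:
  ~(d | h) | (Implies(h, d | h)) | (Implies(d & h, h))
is always true.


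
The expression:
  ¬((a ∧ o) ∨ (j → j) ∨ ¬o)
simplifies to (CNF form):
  False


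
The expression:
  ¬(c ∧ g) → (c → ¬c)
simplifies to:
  g ∨ ¬c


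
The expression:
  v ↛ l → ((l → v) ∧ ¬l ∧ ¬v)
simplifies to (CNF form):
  l ∨ ¬v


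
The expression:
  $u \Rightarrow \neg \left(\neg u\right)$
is always true.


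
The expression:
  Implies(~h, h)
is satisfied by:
  {h: True}


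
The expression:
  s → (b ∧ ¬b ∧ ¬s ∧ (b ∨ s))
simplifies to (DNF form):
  ¬s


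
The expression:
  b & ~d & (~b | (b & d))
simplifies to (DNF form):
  False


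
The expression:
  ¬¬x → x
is always true.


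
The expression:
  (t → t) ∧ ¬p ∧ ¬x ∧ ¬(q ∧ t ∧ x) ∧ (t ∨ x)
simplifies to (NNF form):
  t ∧ ¬p ∧ ¬x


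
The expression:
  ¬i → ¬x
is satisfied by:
  {i: True, x: False}
  {x: False, i: False}
  {x: True, i: True}


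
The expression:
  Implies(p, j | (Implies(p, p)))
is always true.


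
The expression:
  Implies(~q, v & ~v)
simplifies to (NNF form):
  q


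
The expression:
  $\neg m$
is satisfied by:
  {m: False}


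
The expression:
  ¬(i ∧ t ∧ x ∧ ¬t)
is always true.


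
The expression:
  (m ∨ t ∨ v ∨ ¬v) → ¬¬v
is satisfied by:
  {v: True}


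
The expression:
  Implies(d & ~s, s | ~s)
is always true.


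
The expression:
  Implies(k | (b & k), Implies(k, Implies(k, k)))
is always true.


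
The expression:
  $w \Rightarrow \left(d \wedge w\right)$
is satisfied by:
  {d: True, w: False}
  {w: False, d: False}
  {w: True, d: True}


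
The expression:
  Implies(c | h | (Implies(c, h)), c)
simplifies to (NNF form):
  c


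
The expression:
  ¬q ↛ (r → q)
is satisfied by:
  {r: True, q: False}


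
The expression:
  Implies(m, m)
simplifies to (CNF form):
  True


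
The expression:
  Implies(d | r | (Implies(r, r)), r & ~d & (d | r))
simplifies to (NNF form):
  r & ~d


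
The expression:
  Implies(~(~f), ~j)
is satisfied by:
  {j: False, f: False}
  {f: True, j: False}
  {j: True, f: False}


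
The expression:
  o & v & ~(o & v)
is never true.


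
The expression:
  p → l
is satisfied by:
  {l: True, p: False}
  {p: False, l: False}
  {p: True, l: True}


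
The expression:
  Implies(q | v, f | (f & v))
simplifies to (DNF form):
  f | (~q & ~v)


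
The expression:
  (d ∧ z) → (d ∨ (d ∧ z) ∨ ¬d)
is always true.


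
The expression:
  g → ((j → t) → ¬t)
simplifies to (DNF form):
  ¬g ∨ ¬t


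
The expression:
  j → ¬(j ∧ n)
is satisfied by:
  {n: False, j: False}
  {j: True, n: False}
  {n: True, j: False}


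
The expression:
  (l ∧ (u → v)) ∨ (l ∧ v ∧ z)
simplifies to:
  l ∧ (v ∨ ¬u)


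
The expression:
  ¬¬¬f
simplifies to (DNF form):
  ¬f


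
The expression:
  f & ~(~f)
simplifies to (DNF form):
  f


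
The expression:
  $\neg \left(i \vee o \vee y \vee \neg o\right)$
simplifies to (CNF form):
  $\text{False}$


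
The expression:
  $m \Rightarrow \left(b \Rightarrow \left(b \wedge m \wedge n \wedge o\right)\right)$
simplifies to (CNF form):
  $\left(n \vee \neg b \vee \neg m\right) \wedge \left(o \vee \neg b \vee \neg m\right)$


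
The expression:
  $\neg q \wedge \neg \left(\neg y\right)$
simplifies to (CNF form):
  $y \wedge \neg q$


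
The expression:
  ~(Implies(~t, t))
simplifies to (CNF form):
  ~t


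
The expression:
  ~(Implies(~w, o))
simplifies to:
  ~o & ~w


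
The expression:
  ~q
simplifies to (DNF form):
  ~q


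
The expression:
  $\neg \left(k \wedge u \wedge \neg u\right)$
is always true.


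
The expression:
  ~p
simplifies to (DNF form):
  ~p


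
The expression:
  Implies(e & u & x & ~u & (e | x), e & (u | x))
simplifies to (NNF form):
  True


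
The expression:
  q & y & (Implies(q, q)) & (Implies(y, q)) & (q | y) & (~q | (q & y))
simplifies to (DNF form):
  q & y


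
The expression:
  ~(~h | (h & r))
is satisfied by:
  {h: True, r: False}


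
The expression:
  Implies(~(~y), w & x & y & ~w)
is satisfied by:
  {y: False}


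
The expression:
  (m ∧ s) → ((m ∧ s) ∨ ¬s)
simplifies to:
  True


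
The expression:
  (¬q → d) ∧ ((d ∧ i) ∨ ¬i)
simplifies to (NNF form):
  d ∨ (q ∧ ¬i)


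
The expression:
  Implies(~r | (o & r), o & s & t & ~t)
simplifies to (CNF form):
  r & ~o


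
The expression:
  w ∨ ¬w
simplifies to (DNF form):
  True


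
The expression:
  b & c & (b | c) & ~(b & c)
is never true.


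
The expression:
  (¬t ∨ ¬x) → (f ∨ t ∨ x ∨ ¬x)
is always true.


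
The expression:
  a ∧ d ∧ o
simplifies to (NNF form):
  a ∧ d ∧ o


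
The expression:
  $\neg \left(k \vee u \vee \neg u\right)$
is never true.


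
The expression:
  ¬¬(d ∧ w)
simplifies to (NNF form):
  d ∧ w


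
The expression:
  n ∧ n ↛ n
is never true.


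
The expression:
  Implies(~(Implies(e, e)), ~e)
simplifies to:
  True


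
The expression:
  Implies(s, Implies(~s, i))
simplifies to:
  True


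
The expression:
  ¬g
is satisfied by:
  {g: False}


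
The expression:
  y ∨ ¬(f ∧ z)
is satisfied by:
  {y: True, z: False, f: False}
  {z: False, f: False, y: False}
  {f: True, y: True, z: False}
  {f: True, z: False, y: False}
  {y: True, z: True, f: False}
  {z: True, y: False, f: False}
  {f: True, z: True, y: True}


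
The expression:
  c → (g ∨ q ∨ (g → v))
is always true.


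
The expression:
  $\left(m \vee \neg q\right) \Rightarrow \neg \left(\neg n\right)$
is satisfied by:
  {n: True, q: True, m: False}
  {n: True, m: False, q: False}
  {n: True, q: True, m: True}
  {n: True, m: True, q: False}
  {q: True, m: False, n: False}


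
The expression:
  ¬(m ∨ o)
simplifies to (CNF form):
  ¬m ∧ ¬o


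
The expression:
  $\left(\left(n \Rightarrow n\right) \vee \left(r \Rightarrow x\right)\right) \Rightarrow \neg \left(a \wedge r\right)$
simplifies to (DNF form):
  $\neg a \vee \neg r$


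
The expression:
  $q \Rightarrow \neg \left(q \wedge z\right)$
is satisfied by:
  {q: False, z: False}
  {z: True, q: False}
  {q: True, z: False}


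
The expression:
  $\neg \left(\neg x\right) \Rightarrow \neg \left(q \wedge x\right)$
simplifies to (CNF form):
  $\neg q \vee \neg x$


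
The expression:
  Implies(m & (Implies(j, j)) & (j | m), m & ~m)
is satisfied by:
  {m: False}


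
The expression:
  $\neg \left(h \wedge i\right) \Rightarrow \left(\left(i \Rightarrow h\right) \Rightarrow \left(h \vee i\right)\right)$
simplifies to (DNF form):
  $h \vee i$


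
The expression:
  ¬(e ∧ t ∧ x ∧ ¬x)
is always true.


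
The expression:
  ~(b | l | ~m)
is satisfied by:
  {m: True, l: False, b: False}


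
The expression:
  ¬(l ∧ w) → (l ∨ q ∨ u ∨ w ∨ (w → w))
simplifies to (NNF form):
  True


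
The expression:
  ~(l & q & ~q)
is always true.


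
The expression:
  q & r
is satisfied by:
  {r: True, q: True}


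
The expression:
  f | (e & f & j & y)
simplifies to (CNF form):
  f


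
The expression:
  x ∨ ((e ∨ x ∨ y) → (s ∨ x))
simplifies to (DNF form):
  s ∨ x ∨ (¬e ∧ ¬y)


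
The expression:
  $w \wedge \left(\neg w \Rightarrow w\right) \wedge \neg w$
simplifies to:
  $\text{False}$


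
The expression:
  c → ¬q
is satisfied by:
  {c: False, q: False}
  {q: True, c: False}
  {c: True, q: False}


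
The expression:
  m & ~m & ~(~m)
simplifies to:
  False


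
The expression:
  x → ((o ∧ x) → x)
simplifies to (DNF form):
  True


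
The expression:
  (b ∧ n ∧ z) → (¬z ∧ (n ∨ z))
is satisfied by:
  {z: False, n: False, b: False}
  {b: True, z: False, n: False}
  {n: True, z: False, b: False}
  {b: True, n: True, z: False}
  {z: True, b: False, n: False}
  {b: True, z: True, n: False}
  {n: True, z: True, b: False}


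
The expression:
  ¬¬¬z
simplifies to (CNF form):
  ¬z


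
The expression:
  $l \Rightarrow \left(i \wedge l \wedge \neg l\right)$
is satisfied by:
  {l: False}


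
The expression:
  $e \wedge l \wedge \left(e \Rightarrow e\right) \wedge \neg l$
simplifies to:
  $\text{False}$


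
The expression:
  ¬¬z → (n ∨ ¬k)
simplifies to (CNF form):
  n ∨ ¬k ∨ ¬z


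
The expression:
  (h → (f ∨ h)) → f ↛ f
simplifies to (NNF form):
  False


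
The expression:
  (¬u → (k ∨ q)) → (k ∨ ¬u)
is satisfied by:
  {k: True, u: False}
  {u: False, k: False}
  {u: True, k: True}


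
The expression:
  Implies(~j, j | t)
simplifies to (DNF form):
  j | t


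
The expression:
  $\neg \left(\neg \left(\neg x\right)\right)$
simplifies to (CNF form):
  $\neg x$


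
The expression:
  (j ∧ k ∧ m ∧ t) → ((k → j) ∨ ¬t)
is always true.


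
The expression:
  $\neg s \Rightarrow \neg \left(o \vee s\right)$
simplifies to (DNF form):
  $s \vee \neg o$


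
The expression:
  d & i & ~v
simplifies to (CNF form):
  d & i & ~v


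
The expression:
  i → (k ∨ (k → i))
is always true.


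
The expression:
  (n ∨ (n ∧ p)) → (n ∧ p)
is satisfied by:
  {p: True, n: False}
  {n: False, p: False}
  {n: True, p: True}


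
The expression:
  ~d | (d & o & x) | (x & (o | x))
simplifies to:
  x | ~d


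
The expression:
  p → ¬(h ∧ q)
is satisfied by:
  {p: False, q: False, h: False}
  {h: True, p: False, q: False}
  {q: True, p: False, h: False}
  {h: True, q: True, p: False}
  {p: True, h: False, q: False}
  {h: True, p: True, q: False}
  {q: True, p: True, h: False}


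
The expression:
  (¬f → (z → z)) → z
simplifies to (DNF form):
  z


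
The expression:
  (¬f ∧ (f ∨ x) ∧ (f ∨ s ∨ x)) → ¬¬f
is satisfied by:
  {f: True, x: False}
  {x: False, f: False}
  {x: True, f: True}


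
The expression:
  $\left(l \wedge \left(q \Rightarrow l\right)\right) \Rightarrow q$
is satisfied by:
  {q: True, l: False}
  {l: False, q: False}
  {l: True, q: True}


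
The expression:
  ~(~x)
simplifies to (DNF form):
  x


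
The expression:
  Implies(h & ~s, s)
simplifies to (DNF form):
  s | ~h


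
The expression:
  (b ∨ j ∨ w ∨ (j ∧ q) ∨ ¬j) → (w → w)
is always true.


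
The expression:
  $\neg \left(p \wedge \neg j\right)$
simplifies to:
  $j \vee \neg p$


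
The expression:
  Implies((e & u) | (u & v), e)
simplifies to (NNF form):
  e | ~u | ~v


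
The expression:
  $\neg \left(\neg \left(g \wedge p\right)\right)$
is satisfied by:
  {p: True, g: True}


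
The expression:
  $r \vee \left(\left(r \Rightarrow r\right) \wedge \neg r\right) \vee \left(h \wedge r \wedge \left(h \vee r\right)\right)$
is always true.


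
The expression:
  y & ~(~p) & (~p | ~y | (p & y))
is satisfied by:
  {p: True, y: True}


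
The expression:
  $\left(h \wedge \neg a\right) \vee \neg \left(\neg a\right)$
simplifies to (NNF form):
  $a \vee h$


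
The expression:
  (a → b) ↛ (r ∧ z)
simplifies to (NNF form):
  (b ∧ ¬r) ∨ (b ∧ ¬z) ∨ (¬a ∧ ¬r) ∨ (¬a ∧ ¬z)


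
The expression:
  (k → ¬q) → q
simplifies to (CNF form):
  q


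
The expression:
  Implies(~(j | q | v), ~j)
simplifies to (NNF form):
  True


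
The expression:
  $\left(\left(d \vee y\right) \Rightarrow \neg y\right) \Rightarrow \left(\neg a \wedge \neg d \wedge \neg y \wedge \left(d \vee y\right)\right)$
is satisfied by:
  {y: True}


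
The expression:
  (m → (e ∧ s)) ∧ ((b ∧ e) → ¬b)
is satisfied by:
  {s: True, m: False, e: False, b: False}
  {b: False, m: False, s: False, e: False}
  {b: True, s: True, m: False, e: False}
  {b: True, m: False, s: False, e: False}
  {e: True, s: True, b: False, m: False}
  {e: True, b: False, m: False, s: False}
  {e: True, m: True, s: True, b: False}


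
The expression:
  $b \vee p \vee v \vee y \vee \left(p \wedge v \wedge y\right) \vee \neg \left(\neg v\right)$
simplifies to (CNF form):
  $b \vee p \vee v \vee y$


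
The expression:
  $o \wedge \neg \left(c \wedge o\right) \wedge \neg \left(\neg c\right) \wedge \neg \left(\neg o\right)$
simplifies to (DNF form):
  $\text{False}$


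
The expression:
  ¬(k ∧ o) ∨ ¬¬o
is always true.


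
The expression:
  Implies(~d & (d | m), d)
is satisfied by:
  {d: True, m: False}
  {m: False, d: False}
  {m: True, d: True}


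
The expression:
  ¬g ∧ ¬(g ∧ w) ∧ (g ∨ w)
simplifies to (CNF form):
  w ∧ ¬g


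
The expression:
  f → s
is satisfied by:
  {s: True, f: False}
  {f: False, s: False}
  {f: True, s: True}


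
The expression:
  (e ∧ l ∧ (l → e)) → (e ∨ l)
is always true.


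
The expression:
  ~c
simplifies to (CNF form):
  ~c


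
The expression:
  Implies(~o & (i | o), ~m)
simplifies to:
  o | ~i | ~m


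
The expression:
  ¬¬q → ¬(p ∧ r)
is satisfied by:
  {p: False, q: False, r: False}
  {r: True, p: False, q: False}
  {q: True, p: False, r: False}
  {r: True, q: True, p: False}
  {p: True, r: False, q: False}
  {r: True, p: True, q: False}
  {q: True, p: True, r: False}


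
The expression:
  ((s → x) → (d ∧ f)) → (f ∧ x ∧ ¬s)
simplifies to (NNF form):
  (x ∧ ¬d) ∨ (x ∧ ¬f) ∨ (x ∧ ¬s) ∨ (¬d ∧ ¬s) ∨ (¬f ∧ ¬s)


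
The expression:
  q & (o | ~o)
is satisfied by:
  {q: True}


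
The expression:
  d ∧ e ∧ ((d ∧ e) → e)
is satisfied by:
  {e: True, d: True}


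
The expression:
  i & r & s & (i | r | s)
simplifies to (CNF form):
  i & r & s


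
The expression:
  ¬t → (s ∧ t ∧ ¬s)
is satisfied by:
  {t: True}


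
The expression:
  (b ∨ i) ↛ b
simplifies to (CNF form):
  i ∧ ¬b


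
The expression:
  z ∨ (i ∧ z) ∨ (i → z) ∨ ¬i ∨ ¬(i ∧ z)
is always true.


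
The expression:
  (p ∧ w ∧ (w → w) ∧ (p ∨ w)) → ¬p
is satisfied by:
  {p: False, w: False}
  {w: True, p: False}
  {p: True, w: False}


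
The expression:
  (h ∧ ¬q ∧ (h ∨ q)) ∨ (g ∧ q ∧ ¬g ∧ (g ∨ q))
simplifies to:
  h ∧ ¬q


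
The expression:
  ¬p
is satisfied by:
  {p: False}


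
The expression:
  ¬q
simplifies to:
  ¬q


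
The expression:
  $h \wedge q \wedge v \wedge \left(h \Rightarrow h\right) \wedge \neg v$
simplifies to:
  $\text{False}$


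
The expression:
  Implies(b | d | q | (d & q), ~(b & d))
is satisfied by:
  {d: False, b: False}
  {b: True, d: False}
  {d: True, b: False}


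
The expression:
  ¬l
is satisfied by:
  {l: False}


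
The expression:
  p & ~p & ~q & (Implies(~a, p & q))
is never true.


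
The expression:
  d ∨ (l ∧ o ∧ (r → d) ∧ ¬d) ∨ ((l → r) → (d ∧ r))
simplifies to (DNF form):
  d ∨ (l ∧ ¬r)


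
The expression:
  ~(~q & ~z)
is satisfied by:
  {q: True, z: True}
  {q: True, z: False}
  {z: True, q: False}


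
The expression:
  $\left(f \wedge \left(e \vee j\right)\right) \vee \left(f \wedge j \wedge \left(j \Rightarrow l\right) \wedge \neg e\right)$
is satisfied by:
  {e: True, j: True, f: True}
  {e: True, f: True, j: False}
  {j: True, f: True, e: False}


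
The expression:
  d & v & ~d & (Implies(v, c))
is never true.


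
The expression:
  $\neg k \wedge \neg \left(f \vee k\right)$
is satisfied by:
  {f: False, k: False}


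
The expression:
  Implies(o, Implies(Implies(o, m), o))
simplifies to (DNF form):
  True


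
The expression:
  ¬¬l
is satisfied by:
  {l: True}


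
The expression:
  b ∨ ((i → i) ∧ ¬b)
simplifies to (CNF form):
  True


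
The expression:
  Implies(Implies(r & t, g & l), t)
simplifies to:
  t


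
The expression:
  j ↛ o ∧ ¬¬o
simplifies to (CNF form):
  False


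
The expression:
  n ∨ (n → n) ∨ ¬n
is always true.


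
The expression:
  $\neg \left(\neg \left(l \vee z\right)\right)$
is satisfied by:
  {z: True, l: True}
  {z: True, l: False}
  {l: True, z: False}


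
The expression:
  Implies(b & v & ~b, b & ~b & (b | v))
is always true.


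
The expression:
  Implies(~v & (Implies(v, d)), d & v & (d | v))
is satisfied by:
  {v: True}


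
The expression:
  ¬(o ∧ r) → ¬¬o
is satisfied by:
  {o: True}


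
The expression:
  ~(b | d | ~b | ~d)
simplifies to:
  False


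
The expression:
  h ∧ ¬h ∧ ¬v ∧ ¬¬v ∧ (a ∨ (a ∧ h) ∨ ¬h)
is never true.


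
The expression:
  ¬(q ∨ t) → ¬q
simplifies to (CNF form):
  True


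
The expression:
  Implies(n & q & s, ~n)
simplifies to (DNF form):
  ~n | ~q | ~s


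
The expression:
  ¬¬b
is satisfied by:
  {b: True}


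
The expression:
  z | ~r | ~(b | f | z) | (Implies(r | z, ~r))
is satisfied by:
  {z: True, b: False, r: False, f: False}
  {f: True, z: True, b: False, r: False}
  {z: True, b: True, f: False, r: False}
  {f: True, z: True, b: True, r: False}
  {f: False, b: False, z: False, r: False}
  {f: True, b: False, z: False, r: False}
  {b: True, f: False, z: False, r: False}
  {f: True, b: True, z: False, r: False}
  {r: True, z: True, f: False, b: False}
  {r: True, f: True, z: True, b: False}
  {r: True, z: True, b: True, f: False}
  {r: True, f: True, z: True, b: True}
  {r: True, f: False, b: False, z: False}
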